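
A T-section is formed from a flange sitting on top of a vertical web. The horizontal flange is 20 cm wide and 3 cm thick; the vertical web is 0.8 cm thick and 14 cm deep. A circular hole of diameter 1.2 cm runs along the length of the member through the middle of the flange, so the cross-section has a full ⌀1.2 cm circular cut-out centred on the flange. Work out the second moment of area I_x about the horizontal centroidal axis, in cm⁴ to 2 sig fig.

I_x ≈ 910 cm⁴

Break the section into simple shapes (no overlaps), measuring from the bottom-left corner of the bounding box.
Flange: 20 × 3, A = 60 cm², y = 15.5 cm, Ī = 45 cm⁴.
Web: 0.8 × 14, A = 11.2 cm², y = 7 cm, Ī = 182.9 cm⁴.
Hole (subtracted): ⌀1.2, A = 1.131 cm², y = 15.5 cm, Ī = 0.1018 cm⁴.
Centroid: ȳ = ΣA·y / ΣA = 14.14 cm.
Transfer each piece to the horizontal centroidal axis using Ī + A·d² with d = y − 14.14:
  flange: d = 1.359 cm → contributes +155.8 cm⁴
  web: d = -7.141 cm → contributes +754.1 cm⁴
  hole: d = 1.359 cm → contributes −2.19 cm⁴
Total I = 907.7 cm⁴.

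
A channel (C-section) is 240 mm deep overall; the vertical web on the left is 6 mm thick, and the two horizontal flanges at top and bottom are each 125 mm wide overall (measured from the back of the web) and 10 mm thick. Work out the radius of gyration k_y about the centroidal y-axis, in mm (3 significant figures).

Split into non-overlapping primitives; take the origin at the lower-left of the bounding box.
Web: 6 × 240, A = 1 440 mm², x = 3 mm, Ī = 4 320 mm⁴.
Top flange (beyond web): 119 × 10, A = 1 190 mm², x = 65.5 mm, Ī = 1 404 299 mm⁴.
Bottom flange (beyond web): 119 × 10, A = 1 190 mm², x = 65.5 mm, Ī = 1 404 299 mm⁴.
Centroid: x̄ = ΣA·x / ΣA = 41.94 mm.
Transfer each piece to the centroidal y-axis using Ī + A·d² with d = x − 41.94:
  web: d = -38.94 mm → contributes +2 187 802 mm⁴
  top flange (beyond web): d = 23.56 mm → contributes +2 064 848 mm⁴
  bottom flange (beyond web): d = 23.56 mm → contributes +2 064 848 mm⁴
Total I = 6 317 499 mm⁴.
Radius of gyration: k = √(I/A) = √(6 317 499 / 3 820) = 40.667 mm.

k_y ≈ 40.7 mm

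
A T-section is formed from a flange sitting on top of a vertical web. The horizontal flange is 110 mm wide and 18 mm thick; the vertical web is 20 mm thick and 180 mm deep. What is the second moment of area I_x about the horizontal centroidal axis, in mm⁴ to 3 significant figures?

I_x ≈ 2.23 × 10⁷ mm⁴

Treat the section as a set of non-overlapping primitives; coordinates are from the bounding-box lower-left.
Flange: 110 × 18, A = 1 980 mm², y = 189 mm, Ī = 53 460 mm⁴.
Web: 20 × 180, A = 3 600 mm², y = 90 mm, Ī = 9 720 000 mm⁴.
Centroid: ȳ = ΣA·y / ΣA = 125.13 mm.
Transfer each piece to the horizontal centroidal axis using Ī + A·d² with d = y − 125.13:
  flange: d = 63.871 mm → contributes +8 130 871 mm⁴
  web: d = -35.129 mm → contributes +14 162 576 mm⁴
Total I = 22 293 447 mm⁴.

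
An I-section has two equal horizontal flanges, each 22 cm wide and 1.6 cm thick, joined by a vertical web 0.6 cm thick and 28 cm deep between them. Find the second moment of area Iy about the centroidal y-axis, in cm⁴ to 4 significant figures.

Iy ≈ 2840 cm⁴

Treat the section as a set of non-overlapping primitives; coordinates are from the bounding-box lower-left.
Bottom flange: 22 × 1.6, A = 35.2 cm², x = 11 cm, Ī = 1419.73 cm⁴.
Web: 0.6 × 28, A = 16.8 cm², x = 11 cm, Ī = 0.504 cm⁴.
Top flange: 22 × 1.6, A = 35.2 cm², x = 11 cm, Ī = 1419.73 cm⁴.
By symmetry the centroid is at mid-width, x̄ = 11 cm.
All pieces are centred on the centroidal y-axis, so I = ΣĪ = 2839.97 cm⁴.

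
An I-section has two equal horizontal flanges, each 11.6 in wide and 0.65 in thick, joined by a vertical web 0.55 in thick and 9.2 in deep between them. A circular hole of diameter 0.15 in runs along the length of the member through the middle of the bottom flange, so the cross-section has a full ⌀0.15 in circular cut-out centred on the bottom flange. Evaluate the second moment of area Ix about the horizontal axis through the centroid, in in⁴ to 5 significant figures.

Ix ≈ 401.57 in⁴

Break the section into simple shapes (no overlaps), measuring from the bottom-left corner of the bounding box.
Bottom flange: 11.6 × 0.65, A = 7.54 in², y = 0.325 in, Ī = 0.2654708 in⁴.
Web: 0.55 × 9.2, A = 5.06 in², y = 5.25 in, Ī = 35.68987 in⁴.
Top flange: 11.6 × 0.65, A = 7.54 in², y = 10.175 in, Ī = 0.2654708 in⁴.
Hole (subtracted): ⌀0.15, A = 0.01767146 in², y = 0.325 in, Ī = 0.00002485049 in⁴.
Centroid: ȳ = ΣA·y / ΣA = 5.254325 in.
Transfer each piece to the horizontal axis through the centroid using Ī + A·d² with d = y − 5.254325:
  bottom flange: d = -4.929325 in → contributes +183.4742 in⁴
  web: d = -0.004325142 in → contributes +35.68996 in⁴
  top flange: d = 4.920675 in → contributes +182.8318 in⁴
  hole: d = -4.929325 in → contributes −0.4294103 in⁴
Total I = 401.5666 in⁴.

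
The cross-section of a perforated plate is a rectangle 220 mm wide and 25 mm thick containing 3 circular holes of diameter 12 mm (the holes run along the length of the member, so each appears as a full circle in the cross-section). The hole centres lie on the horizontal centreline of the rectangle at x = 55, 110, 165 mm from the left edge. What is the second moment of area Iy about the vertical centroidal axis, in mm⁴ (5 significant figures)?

Treat the section as a set of non-overlapping primitives; coordinates are from the bounding-box lower-left.
Plate: 220 × 25, A = 5 500 mm², x = 110 mm, Ī = 22 183 333 mm⁴.
Hole 1 (subtracted): ⌀12, A = 113.0973 mm², x = 55 mm, Ī = 1017.876 mm⁴.
Hole 2 (subtracted): ⌀12, A = 113.0973 mm², x = 110 mm, Ī = 1017.876 mm⁴.
Hole 3 (subtracted): ⌀12, A = 113.0973 mm², x = 165 mm, Ī = 1017.876 mm⁴.
By symmetry the centroid is at mid-width, x̄ = 110 mm.
Transfer each piece to the vertical centroidal axis using Ī + A·d² with d = x − 110:
  plate: d = 0 mm → contributes +22 183 333 mm⁴
  hole 1: d = -55 mm → contributes −343137.3 mm⁴
  hole 2: d = 0 mm → contributes −1017.876 mm⁴
  hole 3: d = 55 mm → contributes −343137.3 mm⁴
Total I = 21 496 041 mm⁴.

Iy ≈ 2.1496 × 10⁷ mm⁴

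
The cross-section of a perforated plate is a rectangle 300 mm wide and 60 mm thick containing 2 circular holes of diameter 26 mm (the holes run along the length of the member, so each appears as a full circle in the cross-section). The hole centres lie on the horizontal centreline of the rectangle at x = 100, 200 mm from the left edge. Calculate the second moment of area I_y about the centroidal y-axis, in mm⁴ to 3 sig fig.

Split into non-overlapping primitives; take the origin at the lower-left of the bounding box.
Plate: 300 × 60, A = 18 000 mm², x = 150 mm, Ī = 135 000 000 mm⁴.
Hole 1 (subtracted): ⌀26, A = 530.93 mm², x = 100 mm, Ī = 22 432 mm⁴.
Hole 2 (subtracted): ⌀26, A = 530.93 mm², x = 200 mm, Ī = 22 432 mm⁴.
By symmetry the centroid is at mid-width, x̄ = 150 mm.
Transfer each piece to the centroidal y-axis using Ī + A·d² with d = x − 150:
  plate: d = 0 mm → contributes +135 000 000 mm⁴
  hole 1: d = -50 mm → contributes −1 349 755 mm⁴
  hole 2: d = 50 mm → contributes −1 349 755 mm⁴
Total I = 132 300 491 mm⁴.

I_y ≈ 1.32 × 10⁸ mm⁴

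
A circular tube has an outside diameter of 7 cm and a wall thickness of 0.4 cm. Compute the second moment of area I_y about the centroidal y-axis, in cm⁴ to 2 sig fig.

I_y ≈ 45 cm⁴

Split into non-overlapping primitives; take the origin at the lower-left of the bounding box.
Outer circle: ⌀7, A = 38.48 cm², x = 3.5 cm, Ī = 117.9 cm⁴.
Bore (subtracted): ⌀6.2, A = 30.19 cm², x = 3.5 cm, Ī = 72.53 cm⁴.
By symmetry the centroid is at mid-width, x̄ = 3.5 cm.
All pieces are centred on the centroidal y-axis, so I = ΣĪ (holes subtracted) = 45.33 cm⁴.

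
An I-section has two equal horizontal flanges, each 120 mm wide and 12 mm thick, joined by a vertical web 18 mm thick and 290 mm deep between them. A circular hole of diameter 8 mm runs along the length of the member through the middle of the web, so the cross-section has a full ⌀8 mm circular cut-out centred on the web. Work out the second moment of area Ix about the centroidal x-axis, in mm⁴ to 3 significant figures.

Ix ≈ 1.02 × 10⁸ mm⁴

Treat the section as a set of non-overlapping primitives; coordinates are from the bounding-box lower-left.
Bottom flange: 120 × 12, A = 1 440 mm², y = 6 mm, Ī = 17 280 mm⁴.
Web: 18 × 290, A = 5 220 mm², y = 157 mm, Ī = 36 583 500 mm⁴.
Top flange: 120 × 12, A = 1 440 mm², y = 308 mm, Ī = 17 280 mm⁴.
Hole (subtracted): ⌀8, A = 50.265 mm², y = 157 mm, Ī = 201.06 mm⁴.
By symmetry the centroid is at mid-height, ȳ = 157 mm.
Transfer each piece to the centroidal x-axis using Ī + A·d² with d = y − 157:
  bottom flange: d = -151 mm → contributes +32 850 720 mm⁴
  web: d = 0 mm → contributes +36 583 500 mm⁴
  top flange: d = 151 mm → contributes +32 850 720 mm⁴
  hole: d = 0 mm → contributes −201.06 mm⁴
Total I = 102 284 739 mm⁴.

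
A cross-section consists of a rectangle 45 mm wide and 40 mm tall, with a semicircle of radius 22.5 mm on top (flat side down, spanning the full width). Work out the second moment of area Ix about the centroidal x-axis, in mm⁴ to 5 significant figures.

Ix ≈ 7.4972 × 10⁵ mm⁴

Split into non-overlapping primitives; take the origin at the lower-left of the bounding box.
Rectangular body: 45 × 40, A = 1 800 mm², y = 20 mm, Ī = 240 000 mm⁴.
Semicircular cap: semicircle r = 22.5, A = 795.2156 mm², y = 49.5493 mm, Ī = 28129.51 mm⁴.
Centroid: ȳ = ΣA·y / ΣA = 29.05438 mm.
Transfer each piece to the centroidal x-axis using Ī + A·d² with d = y − 29.05438:
  rectangular body: d = -9.054378 mm → contributes +387567.2 mm⁴
  semicircular cap: d = 20.49492 mm → contributes +362153.2 mm⁴
Total I = 749720.4 mm⁴.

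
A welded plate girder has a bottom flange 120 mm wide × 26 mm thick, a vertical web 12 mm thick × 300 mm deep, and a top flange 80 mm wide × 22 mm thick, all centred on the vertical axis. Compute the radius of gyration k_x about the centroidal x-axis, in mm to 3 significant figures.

Decompose the section into non-overlapping parts with the origin at the bottom-left of its bounding rectangle.
Bottom plate: 120 × 26, A = 3 120 mm², y = 13 mm, Ī = 175 760 mm⁴.
Web plate: 12 × 300, A = 3 600 mm², y = 176 mm, Ī = 27 000 000 mm⁴.
Top plate: 80 × 22, A = 1 760 mm², y = 337 mm, Ī = 70 987 mm⁴.
Centroid: ȳ = ΣA·y / ΣA = 149.44 mm.
Transfer each piece to the centroidal x-axis using Ī + A·d² with d = y − 149.44:
  bottom plate: d = -136.44 mm → contributes +58 260 177 mm⁴
  web plate: d = 26.557 mm → contributes +29 538 912 mm⁴
  top plate: d = 187.56 mm → contributes +61 983 351 mm⁴
Total I = 149 782 439 mm⁴.
Radius of gyration: k = √(I/A) = √(149 782 439 / 8 480) = 132.9 mm.

k_x ≈ 133 mm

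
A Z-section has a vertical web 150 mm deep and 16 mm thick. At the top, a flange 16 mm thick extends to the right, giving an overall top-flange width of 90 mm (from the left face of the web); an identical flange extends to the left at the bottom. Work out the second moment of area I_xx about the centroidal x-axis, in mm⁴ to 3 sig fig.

Break the section into simple shapes (no overlaps), measuring from the bottom-left corner of the bounding box.
Web: 16 × 150, A = 2 400 mm², y = 75 mm, Ī = 4 500 000 mm⁴.
Top flange (beyond web): 74 × 16, A = 1 184 mm², y = 142 mm, Ī = 25 259 mm⁴.
Bottom flange (beyond web): 74 × 16, A = 1 184 mm², y = 8 mm, Ī = 25 259 mm⁴.
Centroid: ȳ = ΣA·y / ΣA = 75 mm.
Transfer each piece to the centroidal x-axis using Ī + A·d² with d = y − 75:
  web: d = 0 mm → contributes +4 500 000 mm⁴
  top flange (beyond web): d = 67 mm → contributes +5 340 235 mm⁴
  bottom flange (beyond web): d = -67 mm → contributes +5 340 235 mm⁴
Total I = 15 180 469 mm⁴.

I_xx ≈ 1.52 × 10⁷ mm⁴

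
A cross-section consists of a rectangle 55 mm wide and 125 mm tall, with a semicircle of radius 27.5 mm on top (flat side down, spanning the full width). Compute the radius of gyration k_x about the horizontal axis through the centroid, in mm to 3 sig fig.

k_x ≈ 42.5 mm

Break the section into simple shapes (no overlaps), measuring from the bottom-left corner of the bounding box.
Rectangular body: 55 × 125, A = 6 875 mm², y = 62.5 mm, Ī = 8 951 823 mm⁴.
Semicircular cap: semicircle r = 27.5, A = 1187.9 mm², y = 136.67 mm, Ī = 62 772 mm⁴.
Centroid: ȳ = ΣA·y / ΣA = 73.428 mm.
Transfer each piece to the horizontal axis through the centroid using Ī + A·d² with d = y − 73.428:
  rectangular body: d = -10.928 mm → contributes +9 772 801 mm⁴
  semicircular cap: d = 63.244 mm → contributes +4 814 144 mm⁴
Total I = 14 586 945 mm⁴.
Radius of gyration: k = √(I/A) = √(14 586 945 / 8062.9) = 42.534 mm.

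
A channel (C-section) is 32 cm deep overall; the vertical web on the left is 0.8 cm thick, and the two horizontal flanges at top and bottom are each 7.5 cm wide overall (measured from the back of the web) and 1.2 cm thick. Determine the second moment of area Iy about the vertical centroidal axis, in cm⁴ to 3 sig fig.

Iy ≈ 200 cm⁴

Treat the section as a set of non-overlapping primitives; coordinates are from the bounding-box lower-left.
Web: 0.8 × 32, A = 25.6 cm², x = 0.4 cm, Ī = 1.3653 cm⁴.
Top flange (beyond web): 6.7 × 1.2, A = 8.04 cm², x = 4.15 cm, Ī = 30.076 cm⁴.
Bottom flange (beyond web): 6.7 × 1.2, A = 8.04 cm², x = 4.15 cm, Ī = 30.076 cm⁴.
Centroid: x̄ = ΣA·x / ΣA = 1.8467 cm.
Transfer each piece to the vertical centroidal axis using Ī + A·d² with d = x − 1.8467:
  web: d = -1.4467 cm → contributes +54.947 cm⁴
  top flange (beyond web): d = 2.3033 cm → contributes +72.729 cm⁴
  bottom flange (beyond web): d = 2.3033 cm → contributes +72.729 cm⁴
Total I = 200.4 cm⁴.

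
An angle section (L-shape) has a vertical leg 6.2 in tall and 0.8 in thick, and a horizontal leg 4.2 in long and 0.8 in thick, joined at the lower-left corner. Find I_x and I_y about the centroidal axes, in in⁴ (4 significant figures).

Break the section into simple shapes (no overlaps), measuring from the bottom-left corner of the bounding box.
Vertical leg: 0.8 × 6.2, A = 4.96 in², y = 3.1 in, Ī = 15.8885 in⁴.
Horizontal leg (remainder): 3.4 × 0.8, A = 2.72 in², y = 0.4 in, Ī = 0.145067 in⁴.
Centroid: ȳ = ΣA·y / ΣA = 2.14375 in.
Transfer each piece to the centroidal x-axis using Ī + A·d² with d = y − 2.14375:
  vertical leg: d = 0.95625 in → contributes +20.424 in⁴
  horizontal leg (remainder): d = -1.74375 in → contributes +8.41567 in⁴
Total I = 28.8397 in⁴.
For the y-axis: x̄ = 1.14375 in.
Repeating about the centroidal y-axis gives I_y = 10.6317 in⁴.

I_x ≈ 28.84 in⁴, I_y ≈ 10.63 in⁴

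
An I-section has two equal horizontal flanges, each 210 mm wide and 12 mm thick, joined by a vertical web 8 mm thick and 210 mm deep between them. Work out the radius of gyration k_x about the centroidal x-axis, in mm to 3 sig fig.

k_x ≈ 101 mm

Treat the section as a set of non-overlapping primitives; coordinates are from the bounding-box lower-left.
Bottom flange: 210 × 12, A = 2 520 mm², y = 6 mm, Ī = 30 240 mm⁴.
Web: 8 × 210, A = 1 680 mm², y = 117 mm, Ī = 6 174 000 mm⁴.
Top flange: 210 × 12, A = 2 520 mm², y = 228 mm, Ī = 30 240 mm⁴.
By symmetry the centroid is at mid-height, ȳ = 117 mm.
Transfer each piece to the centroidal x-axis using Ī + A·d² with d = y − 117:
  bottom flange: d = -111 mm → contributes +31 079 160 mm⁴
  web: d = 0 mm → contributes +6 174 000 mm⁴
  top flange: d = 111 mm → contributes +31 079 160 mm⁴
Total I = 68 332 320 mm⁴.
Radius of gyration: k = √(I/A) = √(68 332 320 / 6 720) = 100.84 mm.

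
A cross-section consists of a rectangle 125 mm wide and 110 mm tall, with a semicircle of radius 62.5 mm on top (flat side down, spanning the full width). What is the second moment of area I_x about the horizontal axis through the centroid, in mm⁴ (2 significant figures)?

Treat the section as a set of non-overlapping primitives; coordinates are from the bounding-box lower-left.
Rectangular body: 125 × 110, A = 13 750 mm², y = 55 mm, Ī = 13 864 583 mm⁴.
Semicircular cap: semicircle r = 62.5, A = 6 136 mm², y = 136.5 mm, Ī = 1 674 758 mm⁴.
Centroid: ȳ = ΣA·y / ΣA = 80.16 mm.
Transfer each piece to the horizontal axis through the centroid using Ī + A·d² with d = y − 80.16:
  rectangular body: d = -25.16 mm → contributes +22 565 428 mm⁴
  semicircular cap: d = 56.37 mm → contributes +21 172 494 mm⁴
Total I = 43 737 922 mm⁴.

I_x ≈ 4.4 × 10⁷ mm⁴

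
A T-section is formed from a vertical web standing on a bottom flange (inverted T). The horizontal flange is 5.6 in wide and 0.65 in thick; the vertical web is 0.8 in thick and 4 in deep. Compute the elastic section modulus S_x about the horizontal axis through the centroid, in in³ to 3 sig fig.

Decompose the section into non-overlapping parts with the origin at the bottom-left of its bounding rectangle.
Flange: 5.6 × 0.65, A = 3.64 in², y = 0.325 in, Ī = 0.12816 in⁴.
Web: 0.8 × 4, A = 3.2 in², y = 2.65 in, Ī = 4.2667 in⁴.
Centroid: ȳ = ΣA·y / ΣA = 1.4127 in.
Transfer each piece to the horizontal axis through the centroid using Ī + A·d² with d = y − 1.4127:
  flange: d = -1.0877 in → contributes +4.4348 in⁴
  web: d = 1.2373 in → contributes +9.1654 in⁴
Total I = 13.6 in⁴.
Extreme fibre distance c = 3.2373 in; S = I/c = 4.2011 in³.

S_x ≈ 4.20 in³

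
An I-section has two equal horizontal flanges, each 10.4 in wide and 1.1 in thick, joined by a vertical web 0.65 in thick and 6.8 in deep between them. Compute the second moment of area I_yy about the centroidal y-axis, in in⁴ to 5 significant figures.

I_yy ≈ 206.38 in⁴

Decompose the section into non-overlapping parts with the origin at the bottom-left of its bounding rectangle.
Bottom flange: 10.4 × 1.1, A = 11.44 in², x = 5.2 in, Ī = 103.1125 in⁴.
Web: 0.65 × 6.8, A = 4.42 in², x = 5.2 in, Ī = 0.1556208 in⁴.
Top flange: 10.4 × 1.1, A = 11.44 in², x = 5.2 in, Ī = 103.1125 in⁴.
By symmetry the centroid is at mid-width, x̄ = 5.2 in.
All pieces are centred on the centroidal y-axis, so I = ΣĪ = 206.3807 in⁴.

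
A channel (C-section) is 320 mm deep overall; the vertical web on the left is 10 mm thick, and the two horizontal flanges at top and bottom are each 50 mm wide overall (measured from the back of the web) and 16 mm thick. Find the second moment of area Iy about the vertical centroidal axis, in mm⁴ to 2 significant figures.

Break the section into simple shapes (no overlaps), measuring from the bottom-left corner of the bounding box.
Web: 10 × 320, A = 3 200 mm², x = 5 mm, Ī = 26 667 mm⁴.
Top flange (beyond web): 40 × 16, A = 640 mm², x = 30 mm, Ī = 85 333 mm⁴.
Bottom flange (beyond web): 40 × 16, A = 640 mm², x = 30 mm, Ī = 85 333 mm⁴.
Centroid: x̄ = ΣA·x / ΣA = 12.14 mm.
Transfer each piece to the vertical centroidal axis using Ī + A·d² with d = x − 12.14:
  web: d = -7.143 mm → contributes +189 932 mm⁴
  top flange (beyond web): d = 17.86 mm → contributes +289 415 mm⁴
  bottom flange (beyond web): d = 17.86 mm → contributes +289 415 mm⁴
Total I = 768 762 mm⁴.

Iy ≈ 7.7 × 10⁵ mm⁴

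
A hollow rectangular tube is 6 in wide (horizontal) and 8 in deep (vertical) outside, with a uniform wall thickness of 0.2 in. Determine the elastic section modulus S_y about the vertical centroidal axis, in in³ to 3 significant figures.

Decompose the section into non-overlapping parts with the origin at the bottom-left of its bounding rectangle.
Outer rectangle: 6 × 8, A = 48 in², x = 3 in, Ī = 144 in⁴.
Inner void (subtracted): 5.6 × 7.6, A = 42.56 in², x = 3 in, Ī = 111.22 in⁴.
By symmetry the centroid is at mid-width, x̄ = 3 in.
All pieces are centred on the vertical centroidal axis, so I = ΣĪ (holes subtracted) = 32.777 in⁴.
Extreme fibre distance c = 3 in; S = I/c = 10.926 in³.

S_y ≈ 10.9 in³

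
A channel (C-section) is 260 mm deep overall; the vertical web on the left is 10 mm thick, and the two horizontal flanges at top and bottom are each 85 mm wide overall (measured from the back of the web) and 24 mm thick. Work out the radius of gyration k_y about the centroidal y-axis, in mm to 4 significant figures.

Treat the section as a set of non-overlapping primitives; coordinates are from the bounding-box lower-left.
Web: 10 × 260, A = 2 600 mm², x = 5 mm, Ī = 21666.7 mm⁴.
Top flange (beyond web): 75 × 24, A = 1 800 mm², x = 47.5 mm, Ī = 843 750 mm⁴.
Bottom flange (beyond web): 75 × 24, A = 1 800 mm², x = 47.5 mm, Ī = 843 750 mm⁴.
Centroid: x̄ = ΣA·x / ΣA = 29.6774 mm.
Transfer each piece to the centroidal y-axis using Ī + A·d² with d = x − 29.6774:
  web: d = -24.6774 mm → contributes +1 605 002 mm⁴
  top flange (beyond web): d = 17.8226 mm → contributes +1 415 510 mm⁴
  bottom flange (beyond web): d = 17.8226 mm → contributes +1 415 510 mm⁴
Total I = 4 436 022 mm⁴.
Radius of gyration: k = √(I/A) = √(4 436 022 / 6 200) = 26.7486 mm.

k_y ≈ 26.75 mm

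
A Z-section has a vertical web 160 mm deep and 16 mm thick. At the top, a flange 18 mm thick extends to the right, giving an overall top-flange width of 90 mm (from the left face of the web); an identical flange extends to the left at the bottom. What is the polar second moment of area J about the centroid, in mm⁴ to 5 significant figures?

J ≈ 2.5627 × 10⁷ mm⁴

Break the section into simple shapes (no overlaps), measuring from the bottom-left corner of the bounding box.
Web: 16 × 160, A = 2 560 mm², y = 80 mm, Ī = 5 461 333 mm⁴.
Top flange (beyond web): 74 × 18, A = 1 332 mm², y = 151 mm, Ī = 35 964 mm⁴.
Bottom flange (beyond web): 74 × 18, A = 1 332 mm², y = 9 mm, Ī = 35 964 mm⁴.
Centroid: ȳ = ΣA·y / ΣA = 80 mm.
Transfer each piece to the centroidal x-axis using Ī + A·d² with d = y − 80:
  web: d = 0 mm → contributes +5 461 333 mm⁴
  top flange (beyond web): d = 71 mm → contributes +6 750 576 mm⁴
  bottom flange (beyond web): d = -71 mm → contributes +6 750 576 mm⁴
Total I = 18 962 485 mm⁴.
For the y-axis: x̄ = 82 mm.
Repeating about the centroidal y-axis gives I_y = 6 664 885 mm⁴.
Polar second moment: J = I_x + I_y = 25 627 371 mm⁴.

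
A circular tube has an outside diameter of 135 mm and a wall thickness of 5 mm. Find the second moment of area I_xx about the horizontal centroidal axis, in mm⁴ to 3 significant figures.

Break the section into simple shapes (no overlaps), measuring from the bottom-left corner of the bounding box.
Outer circle: ⌀135, A = 14 314 mm², y = 67.5 mm, Ī = 16 304 406 mm⁴.
Bore (subtracted): ⌀125, A = 12 272 mm², y = 67.5 mm, Ī = 11 984 225 mm⁴.
By symmetry the centroid is at mid-height, ȳ = 67.5 mm.
All pieces are centred on the horizontal centroidal axis, so I = ΣĪ (holes subtracted) = 4 320 181 mm⁴.

I_xx ≈ 4.32 × 10⁶ mm⁴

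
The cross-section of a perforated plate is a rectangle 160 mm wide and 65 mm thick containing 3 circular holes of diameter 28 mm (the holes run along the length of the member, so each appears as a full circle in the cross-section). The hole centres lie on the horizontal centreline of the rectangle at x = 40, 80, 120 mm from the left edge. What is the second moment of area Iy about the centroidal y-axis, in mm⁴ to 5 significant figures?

Iy ≈ 2.0126 × 10⁷ mm⁴

Break the section into simple shapes (no overlaps), measuring from the bottom-left corner of the bounding box.
Plate: 160 × 65, A = 10 400 mm², x = 80 mm, Ī = 22 186 667 mm⁴.
Hole 1 (subtracted): ⌀28, A = 615.7522 mm², x = 40 mm, Ī = 30171.86 mm⁴.
Hole 2 (subtracted): ⌀28, A = 615.7522 mm², x = 80 mm, Ī = 30171.86 mm⁴.
Hole 3 (subtracted): ⌀28, A = 615.7522 mm², x = 120 mm, Ī = 30171.86 mm⁴.
By symmetry the centroid is at mid-width, x̄ = 80 mm.
Transfer each piece to the centroidal y-axis using Ī + A·d² with d = x − 80:
  plate: d = 0 mm → contributes +22 186 667 mm⁴
  hole 1: d = -40 mm → contributes −1 015 375 mm⁴
  hole 2: d = 0 mm → contributes −30171.86 mm⁴
  hole 3: d = 40 mm → contributes −1 015 375 mm⁴
Total I = 20 125 744 mm⁴.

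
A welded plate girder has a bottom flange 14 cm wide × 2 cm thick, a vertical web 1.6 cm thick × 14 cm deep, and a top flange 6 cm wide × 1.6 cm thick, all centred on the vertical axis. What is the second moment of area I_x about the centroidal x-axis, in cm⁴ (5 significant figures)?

Decompose the section into non-overlapping parts with the origin at the bottom-left of its bounding rectangle.
Bottom plate: 14 × 2, A = 28 cm², y = 1 cm, Ī = 9.333333 cm⁴.
Web plate: 1.6 × 14, A = 22.4 cm², y = 9 cm, Ī = 365.8667 cm⁴.
Top plate: 6 × 1.6, A = 9.6 cm², y = 16.8 cm, Ī = 2.048 cm⁴.
Centroid: ȳ = ΣA·y / ΣA = 6.514667 cm.
Transfer each piece to the centroidal x-axis using Ī + A·d² with d = y − 6.514667:
  bottom plate: d = -5.514667 cm → contributes +860.8567 cm⁴
  web plate: d = 2.485333 cm → contributes +504.2288 cm⁴
  top plate: d = 10.28533 cm → contributes +1017.614 cm⁴
Total I = 2382.699 cm⁴.

I_x ≈ 2382.7 cm⁴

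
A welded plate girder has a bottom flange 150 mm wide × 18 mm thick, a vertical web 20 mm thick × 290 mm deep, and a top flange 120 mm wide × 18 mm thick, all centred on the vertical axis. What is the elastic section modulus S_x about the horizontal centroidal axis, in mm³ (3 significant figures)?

Decompose the section into non-overlapping parts with the origin at the bottom-left of its bounding rectangle.
Bottom plate: 150 × 18, A = 2 700 mm², y = 9 mm, Ī = 72 900 mm⁴.
Web plate: 20 × 290, A = 5 800 mm², y = 163 mm, Ī = 40 648 333 mm⁴.
Top plate: 120 × 18, A = 2 160 mm², y = 317 mm, Ī = 58 320 mm⁴.
Centroid: ȳ = ΣA·y / ΣA = 155.2 mm.
Transfer each piece to the horizontal centroidal axis using Ī + A·d² with d = y − 155.2:
  bottom plate: d = -146.2 mm → contributes +57 782 999 mm⁴
  web plate: d = 7.8011 mm → contributes +41 001 307 mm⁴
  top plate: d = 161.8 mm → contributes +56 606 265 mm⁴
Total I = 155 390 572 mm⁴.
Extreme fibre distance c = 170.8 mm; S = I/c = 909 775 mm³.

S_x ≈ 9.10 × 10⁵ mm³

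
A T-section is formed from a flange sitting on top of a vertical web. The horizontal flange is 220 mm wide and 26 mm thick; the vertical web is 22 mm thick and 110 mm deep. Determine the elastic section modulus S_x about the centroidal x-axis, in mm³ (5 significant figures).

Treat the section as a set of non-overlapping primitives; coordinates are from the bounding-box lower-left.
Flange: 220 × 26, A = 5 720 mm², y = 123 mm, Ī = 322226.7 mm⁴.
Web: 22 × 110, A = 2 420 mm², y = 55 mm, Ī = 2 440 167 mm⁴.
Centroid: ȳ = ΣA·y / ΣA = 102.7838 mm.
Transfer each piece to the centroidal x-axis using Ī + A·d² with d = y − 102.7838:
  flange: d = 20.21622 mm → contributes +2 659 964 mm⁴
  web: d = -47.78378 mm → contributes +7 965 728 mm⁴
Total I = 10 625 693 mm⁴.
Extreme fibre distance c = 102.7838 mm; S = I/c = 103379.1 mm³.

S_x ≈ 1.0338 × 10⁵ mm³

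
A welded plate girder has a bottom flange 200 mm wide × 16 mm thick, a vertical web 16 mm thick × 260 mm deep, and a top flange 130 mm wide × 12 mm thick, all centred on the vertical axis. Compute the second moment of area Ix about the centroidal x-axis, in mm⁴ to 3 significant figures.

Decompose the section into non-overlapping parts with the origin at the bottom-left of its bounding rectangle.
Bottom plate: 200 × 16, A = 3 200 mm², y = 8 mm, Ī = 68 267 mm⁴.
Web plate: 16 × 260, A = 4 160 mm², y = 146 mm, Ī = 23 434 667 mm⁴.
Top plate: 130 × 12, A = 1 560 mm², y = 282 mm, Ī = 18 720 mm⁴.
Centroid: ȳ = ΣA·y / ΣA = 120.28 mm.
Transfer each piece to the centroidal x-axis using Ī + A·d² with d = y − 120.28:
  bottom plate: d = -112.28 mm → contributes +40 408 604 mm⁴
  web plate: d = 25.722 mm → contributes +26 187 005 mm⁴
  top plate: d = 161.72 mm → contributes +40 818 955 mm⁴
Total I = 107 414 564 mm⁴.

Ix ≈ 1.07 × 10⁸ mm⁴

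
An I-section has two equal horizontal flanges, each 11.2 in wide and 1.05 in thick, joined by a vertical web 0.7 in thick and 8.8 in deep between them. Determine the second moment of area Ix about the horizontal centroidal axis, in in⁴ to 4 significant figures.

Ix ≈ 612.4 in⁴

Decompose the section into non-overlapping parts with the origin at the bottom-left of its bounding rectangle.
Bottom flange: 11.2 × 1.05, A = 11.76 in², y = 0.525 in, Ī = 1.08045 in⁴.
Web: 0.7 × 8.8, A = 6.16 in², y = 5.45 in, Ī = 39.7525 in⁴.
Top flange: 11.2 × 1.05, A = 11.76 in², y = 10.375 in, Ī = 1.08045 in⁴.
By symmetry the centroid is at mid-height, ȳ = 5.45 in.
Transfer each piece to the horizontal centroidal axis using Ī + A·d² with d = y − 5.45:
  bottom flange: d = -4.925 in → contributes +286.327 in⁴
  web: d = 0 in → contributes +39.7525 in⁴
  top flange: d = 4.925 in → contributes +286.327 in⁴
Total I = 612.406 in⁴.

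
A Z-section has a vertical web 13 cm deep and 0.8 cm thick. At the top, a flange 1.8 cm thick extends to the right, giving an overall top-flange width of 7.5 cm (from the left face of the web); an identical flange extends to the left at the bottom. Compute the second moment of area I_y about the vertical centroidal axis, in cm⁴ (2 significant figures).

I_y ≈ 430 cm⁴

Treat the section as a set of non-overlapping primitives; coordinates are from the bounding-box lower-left.
Web: 0.8 × 13, A = 10.4 cm², x = 7.1 cm, Ī = 0.5547 cm⁴.
Top flange (beyond web): 6.7 × 1.8, A = 12.06 cm², x = 10.85 cm, Ī = 45.11 cm⁴.
Bottom flange (beyond web): 6.7 × 1.8, A = 12.06 cm², x = 3.35 cm, Ī = 45.11 cm⁴.
Centroid: x̄ = ΣA·x / ΣA = 7.1 cm.
Transfer each piece to the vertical centroidal axis using Ī + A·d² with d = x − 7.1:
  web: d = 0 cm → contributes +0.5547 cm⁴
  top flange (beyond web): d = 3.75 cm → contributes +214.7 cm⁴
  bottom flange (beyond web): d = -3.75 cm → contributes +214.7 cm⁴
Total I = 430 cm⁴.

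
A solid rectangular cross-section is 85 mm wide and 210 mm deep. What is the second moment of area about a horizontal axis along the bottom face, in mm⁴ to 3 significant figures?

I_base ≈ 2.62 × 10⁸ mm⁴

The section: 85 × 210, A = 17 850 mm², y = 105 mm, Ī = 65 598 750 mm⁴.
Transfer it to a horizontal axis along the bottom face using Ī + A·d² with d = y − 0:
  the section: d = 105 mm → contributes +262 395 000 mm⁴
Total I = 262 395 000 mm⁴.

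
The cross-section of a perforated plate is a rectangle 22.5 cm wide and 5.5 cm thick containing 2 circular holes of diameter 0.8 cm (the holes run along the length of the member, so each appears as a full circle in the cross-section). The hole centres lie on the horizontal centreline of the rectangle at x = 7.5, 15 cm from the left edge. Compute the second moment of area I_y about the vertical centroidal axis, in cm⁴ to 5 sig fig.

I_y ≈ 5206.5 cm⁴

Treat the section as a set of non-overlapping primitives; coordinates are from the bounding-box lower-left.
Plate: 22.5 × 5.5, A = 123.75 cm², x = 11.25 cm, Ī = 5220.703 cm⁴.
Hole 1 (subtracted): ⌀0.8, A = 0.5026548 cm², x = 7.5 cm, Ī = 0.02010619 cm⁴.
Hole 2 (subtracted): ⌀0.8, A = 0.5026548 cm², x = 15 cm, Ī = 0.02010619 cm⁴.
By symmetry the centroid is at mid-width, x̄ = 11.25 cm.
Transfer each piece to the vertical centroidal axis using Ī + A·d² with d = x − 11.25:
  plate: d = 0 cm → contributes +5220.703 cm⁴
  hole 1: d = -3.75 cm → contributes −7.08869 cm⁴
  hole 2: d = 3.75 cm → contributes −7.08869 cm⁴
Total I = 5206.526 cm⁴.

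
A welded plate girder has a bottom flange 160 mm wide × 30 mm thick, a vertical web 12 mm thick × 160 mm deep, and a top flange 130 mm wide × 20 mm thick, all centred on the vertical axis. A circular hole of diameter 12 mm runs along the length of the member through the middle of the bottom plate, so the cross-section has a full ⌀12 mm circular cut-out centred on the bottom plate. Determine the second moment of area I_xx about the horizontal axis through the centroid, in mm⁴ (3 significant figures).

Break the section into simple shapes (no overlaps), measuring from the bottom-left corner of the bounding box.
Bottom plate: 160 × 30, A = 4 800 mm², y = 15 mm, Ī = 360 000 mm⁴.
Web plate: 12 × 160, A = 1 920 mm², y = 110 mm, Ī = 4 096 000 mm⁴.
Top plate: 130 × 20, A = 2 600 mm², y = 200 mm, Ī = 86 667 mm⁴.
Hole (subtracted): ⌀12, A = 113.1 mm², y = 15 mm, Ī = 1017.9 mm⁴.
Centroid: ȳ = ΣA·y / ΣA = 87.055 mm.
Transfer each piece to the horizontal axis through the centroid using Ī + A·d² with d = y − 87.055:
  bottom plate: d = -72.055 mm → contributes +25 280 977 mm⁴
  web plate: d = 22.945 mm → contributes +5 106 860 mm⁴
  top plate: d = 112.95 mm → contributes +33 253 972 mm⁴
  hole: d = -72.055 mm → contributes −588 205 mm⁴
Total I = 63 053 605 mm⁴.

I_xx ≈ 6.31 × 10⁷ mm⁴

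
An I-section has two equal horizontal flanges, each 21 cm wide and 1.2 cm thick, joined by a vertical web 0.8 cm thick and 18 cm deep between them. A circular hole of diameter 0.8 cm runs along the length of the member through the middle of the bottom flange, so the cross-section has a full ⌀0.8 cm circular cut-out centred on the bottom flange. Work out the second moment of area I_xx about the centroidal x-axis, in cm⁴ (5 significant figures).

Decompose the section into non-overlapping parts with the origin at the bottom-left of its bounding rectangle.
Bottom flange: 21 × 1.2, A = 25.2 cm², y = 0.6 cm, Ī = 3.024 cm⁴.
Web: 0.8 × 18, A = 14.4 cm², y = 10.2 cm, Ī = 388.8 cm⁴.
Top flange: 21 × 1.2, A = 25.2 cm², y = 19.8 cm, Ī = 3.024 cm⁴.
Hole (subtracted): ⌀0.8, A = 0.5026548 cm², y = 0.6 cm, Ī = 0.02010619 cm⁴.
Centroid: ȳ = ΣA·y / ΣA = 10.27505 cm.
Transfer each piece to the centroidal x-axis using Ī + A·d² with d = y − 10.27505:
  bottom flange: d = -9.67505 cm → contributes +2361.91 cm⁴
  web: d = -0.07504954 cm → contributes +388.8811 cm⁴
  top flange: d = 9.52495 cm → contributes +2289.286 cm⁴
  hole: d = -9.67505 cm → contributes −47.07191 cm⁴
Total I = 4993.005 cm⁴.

I_xx ≈ 4993.0 cm⁴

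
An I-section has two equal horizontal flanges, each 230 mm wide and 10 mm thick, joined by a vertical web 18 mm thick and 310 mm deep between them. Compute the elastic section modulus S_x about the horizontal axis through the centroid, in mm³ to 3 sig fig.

Split into non-overlapping primitives; take the origin at the lower-left of the bounding box.
Bottom flange: 230 × 10, A = 2 300 mm², y = 5 mm, Ī = 19 167 mm⁴.
Web: 18 × 310, A = 5 580 mm², y = 165 mm, Ī = 44 686 500 mm⁴.
Top flange: 230 × 10, A = 2 300 mm², y = 325 mm, Ī = 19 167 mm⁴.
By symmetry the centroid is at mid-height, ȳ = 165 mm.
Transfer each piece to the horizontal axis through the centroid using Ī + A·d² with d = y − 165:
  bottom flange: d = -160 mm → contributes +58 899 167 mm⁴
  web: d = 0 mm → contributes +44 686 500 mm⁴
  top flange: d = 160 mm → contributes +58 899 167 mm⁴
Total I = 162 484 833 mm⁴.
Extreme fibre distance c = 165 mm; S = I/c = 984 757 mm³.

S_x ≈ 9.85 × 10⁵ mm³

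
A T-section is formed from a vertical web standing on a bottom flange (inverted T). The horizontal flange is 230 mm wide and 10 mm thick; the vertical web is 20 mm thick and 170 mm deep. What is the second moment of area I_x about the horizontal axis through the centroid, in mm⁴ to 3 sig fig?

Treat the section as a set of non-overlapping primitives; coordinates are from the bounding-box lower-left.
Flange: 230 × 10, A = 2 300 mm², y = 5 mm, Ī = 19 167 mm⁴.
Web: 20 × 170, A = 3 400 mm², y = 95 mm, Ī = 8 188 333 mm⁴.
Centroid: ȳ = ΣA·y / ΣA = 58.684 mm.
Transfer each piece to the horizontal axis through the centroid using Ī + A·d² with d = y − 58.684:
  flange: d = -53.684 mm → contributes +6 647 754 mm⁴
  web: d = 36.316 mm → contributes +12 672 378 mm⁴
Total I = 19 320 132 mm⁴.

I_x ≈ 1.93 × 10⁷ mm⁴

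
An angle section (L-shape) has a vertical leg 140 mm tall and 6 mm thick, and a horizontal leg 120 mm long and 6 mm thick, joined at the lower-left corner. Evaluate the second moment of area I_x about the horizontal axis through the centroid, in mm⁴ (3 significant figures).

I_x ≈ 3.07 × 10⁶ mm⁴

Break the section into simple shapes (no overlaps), measuring from the bottom-left corner of the bounding box.
Vertical leg: 6 × 140, A = 840 mm², y = 70 mm, Ī = 1 372 000 mm⁴.
Horizontal leg (remainder): 114 × 6, A = 684 mm², y = 3 mm, Ī = 2 052 mm⁴.
Centroid: ȳ = ΣA·y / ΣA = 39.929 mm.
Transfer each piece to the horizontal axis through the centroid using Ī + A·d² with d = y − 39.929:
  vertical leg: d = 30.071 mm → contributes +2 131 576 mm⁴
  horizontal leg (remainder): d = -36.929 mm → contributes +934 864 mm⁴
Total I = 3 066 440 mm⁴.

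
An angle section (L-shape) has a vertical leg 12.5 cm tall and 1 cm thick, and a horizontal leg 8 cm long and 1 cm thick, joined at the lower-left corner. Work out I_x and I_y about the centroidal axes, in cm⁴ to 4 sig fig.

I_x ≈ 311.7 cm⁴, I_y ≈ 101.4 cm⁴

Treat the section as a set of non-overlapping primitives; coordinates are from the bounding-box lower-left.
Vertical leg: 1 × 12.5, A = 12.5 cm², y = 6.25 cm, Ī = 162.76 cm⁴.
Horizontal leg (remainder): 7 × 1, A = 7 cm², y = 0.5 cm, Ī = 0.583333 cm⁴.
Centroid: ȳ = ΣA·y / ΣA = 4.1859 cm.
Transfer each piece to the centroidal x-axis using Ī + A·d² with d = y − 4.1859:
  vertical leg: d = 2.0641 cm → contributes +216.017 cm⁴
  horizontal leg (remainder): d = -3.6859 cm → contributes +95.6842 cm⁴
Total I = 311.701 cm⁴.
For the y-axis: x̄ = 1.9359 cm.
Repeating about the centroidal y-axis gives I_y = 101.42 cm⁴.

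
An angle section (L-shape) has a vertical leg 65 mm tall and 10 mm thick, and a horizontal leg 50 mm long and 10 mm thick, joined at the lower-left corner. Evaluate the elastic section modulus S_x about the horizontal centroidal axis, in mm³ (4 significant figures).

S_x ≈ 9760 mm³

Treat the section as a set of non-overlapping primitives; coordinates are from the bounding-box lower-left.
Vertical leg: 10 × 65, A = 650 mm², y = 32.5 mm, Ī = 228 854 mm⁴.
Horizontal leg (remainder): 40 × 10, A = 400 mm², y = 5 mm, Ī = 3333.33 mm⁴.
Centroid: ȳ = ΣA·y / ΣA = 22.0238 mm.
Transfer each piece to the horizontal centroidal axis using Ī + A·d² with d = y − 22.0238:
  vertical leg: d = 10.4762 mm → contributes +300 192 mm⁴
  horizontal leg (remainder): d = -17.0238 mm → contributes +119 257 mm⁴
Total I = 419 449 mm⁴.
Extreme fibre distance c = 42.9762 mm; S = I/c = 9760.04 mm³.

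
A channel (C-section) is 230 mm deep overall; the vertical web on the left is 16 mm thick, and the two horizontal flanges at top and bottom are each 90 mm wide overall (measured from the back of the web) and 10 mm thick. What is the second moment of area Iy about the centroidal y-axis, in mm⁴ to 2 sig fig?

Split into non-overlapping primitives; take the origin at the lower-left of the bounding box.
Web: 16 × 230, A = 3 680 mm², x = 8 mm, Ī = 78 507 mm⁴.
Top flange (beyond web): 74 × 10, A = 740 mm², x = 53 mm, Ī = 337 687 mm⁴.
Bottom flange (beyond web): 74 × 10, A = 740 mm², x = 53 mm, Ī = 337 687 mm⁴.
Centroid: x̄ = ΣA·x / ΣA = 20.91 mm.
Transfer each piece to the centroidal y-axis using Ī + A·d² with d = x − 20.91:
  web: d = -12.91 mm → contributes +691 558 mm⁴
  top flange (beyond web): d = 32.09 mm → contributes +1 099 859 mm⁴
  bottom flange (beyond web): d = 32.09 mm → contributes +1 099 859 mm⁴
Total I = 2 891 275 mm⁴.

Iy ≈ 2.9 × 10⁶ mm⁴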